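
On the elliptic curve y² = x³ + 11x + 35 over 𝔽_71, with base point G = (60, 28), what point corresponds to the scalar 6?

Repeated addition: build up to 6G.
2G: tangent at (60, 28): λ = (3·60² + 11)/(2·28) ≡ 19/56. 56⁻¹ ≡ 52 (mod 71), so λ ≡ 19·52 ≡ 65.
  x = λ² - 60 - 60 = 4225 - 120 ≡ 58; y = λ·(60 - 58) - 28 ≡ 31. → (58, 31)
3G: (58, 31) + (60, 28). λ = (28 - 31)/(60 - 58) ≡ 68/2 mod 71. 2⁻¹ ≡ 36 (mod 71) since 2·36 = 72 ≡ 1, so λ ≡ 34.
  x = λ² - 58 - 60 = 1156 - 118 ≡ 44; y = λ·(58 - 44) - 31 ≡ 19. → (44, 19)
4G: (44, 19) + (60, 28). λ = (28 - 19)/(60 - 44) ≡ 9/16 mod 71. 16⁻¹ ≡ 40 (mod 71), so λ ≡ 5.
  x = λ² - 44 - 60 = 25 - 104 ≡ 63; y = λ·(44 - 63) - 19 ≡ 28. → (63, 28)
5G: (63, 28) + (60, 28). λ = (28 - 28)/(60 - 63) ≡ 0/68 mod 71. 68⁻¹ ≡ 47 (mod 71) since 68·47 = 3196 ≡ 1, so λ ≡ 0.
  x = λ² - 63 - 60 = 0 - 123 ≡ 19; y = λ·(63 - 19) - 28 ≡ 43. → (19, 43)
6G: (19, 43) + (60, 28). λ = (28 - 43)/(60 - 19) ≡ 56/41 mod 71. 41⁻¹ ≡ 26 (mod 71) since 41·26 = 1066 ≡ 1, so λ ≡ 36.
  x = λ² - 19 - 60 = 1296 - 79 ≡ 10; y = λ·(19 - 10) - 43 ≡ 68. → (10, 68)

(10, 68)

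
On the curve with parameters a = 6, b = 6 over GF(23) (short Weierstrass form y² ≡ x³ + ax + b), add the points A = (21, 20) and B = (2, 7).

(12, 14)

(21, 20) + (2, 7). λ = (7 - 20)/(2 - 21) ≡ 10/4 mod 23. 4⁻¹ ≡ 6 (mod 23), so λ ≡ 14.
  x = λ² - 21 - 2 = 196 - 23 ≡ 12; y = λ·(21 - 12) - 20 ≡ 14. → (12, 14)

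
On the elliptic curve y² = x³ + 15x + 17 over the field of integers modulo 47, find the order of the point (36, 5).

11

2P: tangent at (36, 5): λ = (3·36² + 15)/(2·5) ≡ 2/10. 10⁻¹ ≡ 33 (mod 47), so λ ≡ 2·33 ≡ 19.
  x = λ² - 36 - 36 = 361 - 72 ≡ 7; y = λ·(36 - 7) - 5 ≡ 29. → (7, 29)
3P: (7, 29) + (36, 5). λ = (5 - 29)/(36 - 7) ≡ 23/29 mod 47. 29⁻¹ ≡ 13 (mod 47), so λ ≡ 17.
  x = λ² - 7 - 36 = 289 - 43 ≡ 11; y = λ·(7 - 11) - 29 ≡ 44. → (11, 44)
4P: (11, 44) + (36, 5). λ = (5 - 44)/(36 - 11) ≡ 8/25 mod 47. 25⁻¹ ≡ 32 (mod 47), so λ ≡ 21.
  x = λ² - 11 - 36 = 441 - 47 ≡ 18; y = λ·(11 - 18) - 44 ≡ 44. → (18, 44)
5P: (18, 44) + (36, 5). λ = (5 - 44)/(36 - 18) ≡ 8/18 mod 47. 18⁻¹ ≡ 34 (mod 47) since 18·34 = 612 ≡ 1, so λ ≡ 37.
  x = λ² - 18 - 36 = 1369 - 54 ≡ 46; y = λ·(18 - 46) - 44 ≡ 1. → (46, 1)
6P: (46, 1) + (36, 5). λ = (5 - 1)/(36 - 46) ≡ 4/37 mod 47. 37⁻¹ ≡ 14 (mod 47), so λ ≡ 9.
  x = λ² - 46 - 36 = 81 - 82 ≡ 46; y = λ·(46 - 46) - 1 ≡ 46. → (46, 46)
7P: (46, 46) + (36, 5). λ = (5 - 46)/(36 - 46) ≡ 6/37 mod 47. 37⁻¹ ≡ 14 (mod 47), so λ ≡ 37.
  x = λ² - 46 - 36 = 1369 - 82 ≡ 18; y = λ·(46 - 18) - 46 ≡ 3. → (18, 3)
8P: (18, 3) + (36, 5). λ = (5 - 3)/(36 - 18) ≡ 2/18 mod 47. 18⁻¹ ≡ 34 (mod 47), so λ ≡ 21.
  x = λ² - 18 - 36 = 441 - 54 ≡ 11; y = λ·(18 - 11) - 3 ≡ 3. → (11, 3)
9P: (11, 3) + (36, 5). λ = (5 - 3)/(36 - 11) ≡ 2/25 mod 47. 25⁻¹ ≡ 32 (mod 47), so λ ≡ 17.
  x = λ² - 11 - 36 = 289 - 47 ≡ 7; y = λ·(11 - 7) - 3 ≡ 18. → (7, 18)
10P: (7, 18) + (36, 5). λ = (5 - 18)/(36 - 7) ≡ 34/29 mod 47. 29⁻¹ ≡ 13 (mod 47), so λ ≡ 19.
  x = λ² - 7 - 36 = 361 - 43 ≡ 36; y = λ·(7 - 36) - 18 ≡ 42. → (36, 42)
11P: (36, 42) + (36, 5): same x and y₁ ≡ -y₂, so the sum is O.
11P = O, so the order is 11.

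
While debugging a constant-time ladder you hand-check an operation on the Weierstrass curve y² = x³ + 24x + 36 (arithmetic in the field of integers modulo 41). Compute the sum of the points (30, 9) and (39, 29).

(30, 9) + (39, 29). λ = (29 - 9)/(39 - 30) ≡ 20/9 mod 41. 9⁻¹ ≡ 32 (mod 41) since 9·32 = 288 ≡ 1, so λ ≡ 25.
  x = λ² - 30 - 39 = 625 - 69 ≡ 23; y = λ·(30 - 23) - 9 ≡ 2. → (23, 2)

(23, 2)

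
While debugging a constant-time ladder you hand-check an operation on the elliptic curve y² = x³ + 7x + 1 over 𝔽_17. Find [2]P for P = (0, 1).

tangent at (0, 1): λ = (3·0² + 7)/(2·1) ≡ 7/2. 2⁻¹ ≡ 9 (mod 17), so λ ≡ 7·9 ≡ 12.
  x = λ² - 0 - 0 = 144 - 0 ≡ 8; y = λ·(0 - 8) - 1 ≡ 5. → (8, 5)

(8, 5)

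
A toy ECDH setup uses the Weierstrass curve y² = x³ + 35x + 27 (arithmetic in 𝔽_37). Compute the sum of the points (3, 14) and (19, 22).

(6, 3)

(3, 14) + (19, 22). λ = (22 - 14)/(19 - 3) ≡ 8/16 mod 37. 16⁻¹ ≡ 7 (mod 37) since 16·7 = 112 ≡ 1, so λ ≡ 19.
  x = λ² - 3 - 19 = 361 - 22 ≡ 6; y = λ·(3 - 6) - 14 ≡ 3. → (6, 3)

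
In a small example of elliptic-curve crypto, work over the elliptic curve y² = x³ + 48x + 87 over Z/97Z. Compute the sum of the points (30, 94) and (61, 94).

(30, 94) + (61, 94). λ = (94 - 94)/(61 - 30) ≡ 0/31 mod 97. 31⁻¹ ≡ 72 (mod 97), so λ ≡ 0.
  x = λ² - 30 - 61 = 0 - 91 ≡ 6; y = λ·(30 - 6) - 94 ≡ 3. → (6, 3)

(6, 3)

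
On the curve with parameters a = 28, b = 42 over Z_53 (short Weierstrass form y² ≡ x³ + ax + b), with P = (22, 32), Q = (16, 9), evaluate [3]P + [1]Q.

(38, 13)

First 3P:
Repeated addition: build up to 3P.
2P: tangent at (22, 32): λ = (3·22² + 28)/(2·32) ≡ 49/11. 11⁻¹ ≡ 29 (mod 53), so λ ≡ 49·29 ≡ 43.
  x = λ² - 22 - 22 = 1849 - 44 ≡ 3; y = λ·(22 - 3) - 32 ≡ 43. → (3, 43)
3P: (3, 43) + (22, 32). λ = (32 - 43)/(22 - 3) ≡ 42/19 mod 53. 19⁻¹ ≡ 14 (mod 53), so λ ≡ 5.
  x = λ² - 3 - 22 = 25 - 25 ≡ 0; y = λ·(3 - 0) - 43 ≡ 25. → (0, 25)
3P = (0, 25).
Finally 3P + Q:
(0, 25) + (16, 9). λ = (9 - 25)/(16 - 0) ≡ 37/16 mod 53. 16⁻¹ ≡ 10 (mod 53), so λ ≡ 52.
  x = λ² - 0 - 16 = 2704 - 16 ≡ 38; y = λ·(0 - 38) - 25 ≡ 13. → (38, 13)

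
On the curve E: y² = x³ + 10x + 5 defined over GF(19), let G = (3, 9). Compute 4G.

Double-and-add on 4 = (100)₂. Start with G = (3, 9) for the leading 1-bit.
double: tangent at (3, 9): λ = (3·3² + 10)/(2·9) ≡ 18/18. 18⁻¹ ≡ 18 (mod 19) since 18·18 = 324 ≡ 1, so λ ≡ 18·18 ≡ 1.
  x = λ² - 3 - 3 = 1 - 6 ≡ 14; y = λ·(3 - 14) - 9 ≡ 18. → (14, 18)
double: tangent at (14, 18): λ = (3·14² + 10)/(2·18) ≡ 9/17. 17⁻¹ ≡ 9 (mod 19) since 17·9 = 153 ≡ 1, so λ ≡ 9·9 ≡ 5.
  x = λ² - 14 - 14 = 25 - 28 ≡ 16; y = λ·(14 - 16) - 18 ≡ 10. → (16, 10)

(16, 10)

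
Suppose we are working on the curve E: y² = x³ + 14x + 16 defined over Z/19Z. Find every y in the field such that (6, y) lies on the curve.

none

x³ + 14x + 16 = 316 ≡ 12 (mod 19).
12 is a non-residue mod 19; no y exists.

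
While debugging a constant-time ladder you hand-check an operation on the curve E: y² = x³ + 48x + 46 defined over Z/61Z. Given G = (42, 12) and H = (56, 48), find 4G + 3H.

(57, 20)

First 4G:
Double-and-add on 4 = (100)₂. Start with G = (42, 12) for the leading 1-bit.
double: tangent at (42, 12): λ = (3·42² + 48)/(2·12) ≡ 33/24. 24⁻¹ ≡ 28 (mod 61), so λ ≡ 33·28 ≡ 9.
  x = λ² - 42 - 42 = 81 - 84 ≡ 58; y = λ·(42 - 58) - 12 ≡ 27. → (58, 27)
double: tangent at (58, 27): λ = (3·58² + 48)/(2·27) ≡ 14/54. 54⁻¹ ≡ 26 (mod 61), so λ ≡ 14·26 ≡ 59.
  x = λ² - 58 - 58 = 3481 - 116 ≡ 10; y = λ·(58 - 10) - 27 ≡ 60. → (10, 60)
4G = (10, 60).
Next 3H:
Repeated addition: build up to 3H.
2H: tangent at (56, 48): λ = (3·56² + 48)/(2·48) ≡ 1/35. 35⁻¹ ≡ 7 (mod 61), so λ ≡ 1·7 ≡ 7.
  x = λ² - 56 - 56 = 49 - 112 ≡ 59; y = λ·(56 - 59) - 48 ≡ 53. → (59, 53)
3H: (59, 53) + (56, 48). λ = (48 - 53)/(56 - 59) ≡ 56/58 mod 61. 58⁻¹ ≡ 20 (mod 61) since 58·20 = 1160 ≡ 1, so λ ≡ 22.
  x = λ² - 59 - 56 = 484 - 115 ≡ 3; y = λ·(59 - 3) - 53 ≡ 20. → (3, 20)
3H = (3, 20).
Finally 4G + 3H:
(10, 60) + (3, 20). λ = (20 - 60)/(3 - 10) ≡ 21/54 mod 61. 54⁻¹ ≡ 26 (mod 61) since 54·26 = 1404 ≡ 1, so λ ≡ 58.
  x = λ² - 10 - 3 = 3364 - 13 ≡ 57; y = λ·(10 - 57) - 60 ≡ 20. → (57, 20)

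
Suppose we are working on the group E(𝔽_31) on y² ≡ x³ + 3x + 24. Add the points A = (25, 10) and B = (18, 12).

(25, 10) + (18, 12). λ = (12 - 10)/(18 - 25) ≡ 2/24 mod 31. 24⁻¹ ≡ 22 (mod 31), so λ ≡ 13.
  x = λ² - 25 - 18 = 169 - 43 ≡ 2; y = λ·(25 - 2) - 10 ≡ 10. → (2, 10)

(2, 10)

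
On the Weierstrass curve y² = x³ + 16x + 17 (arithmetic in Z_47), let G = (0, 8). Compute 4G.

Repeated addition: build up to 4G.
2G: tangent at (0, 8): λ = (3·0² + 16)/(2·8) ≡ 16/16. 16⁻¹ ≡ 3 (mod 47) since 16·3 = 48 ≡ 1, so λ ≡ 16·3 ≡ 1.
  x = λ² - 0 - 0 = 1 - 0 ≡ 1; y = λ·(0 - 1) - 8 ≡ 38. → (1, 38)
3G: (1, 38) + (0, 8). λ = (8 - 38)/(0 - 1) ≡ 17/46 mod 47. 46⁻¹ ≡ 46 (mod 47), so λ ≡ 30.
  x = λ² - 1 - 0 = 900 - 1 ≡ 6; y = λ·(1 - 6) - 38 ≡ 0. → (6, 0)
4G: (6, 0) + (0, 8). λ = (8 - 0)/(0 - 6) ≡ 8/41 mod 47. 41⁻¹ ≡ 39 (mod 47) since 41·39 = 1599 ≡ 1, so λ ≡ 30.
  x = λ² - 6 - 0 = 900 - 6 ≡ 1; y = λ·(6 - 1) - 0 ≡ 9. → (1, 9)

(1, 9)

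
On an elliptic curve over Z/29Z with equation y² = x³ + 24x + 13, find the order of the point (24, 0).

2

2P: (24, 0) + (24, 0): same x and y₁ ≡ -y₂, so the sum is O.
2P = O, so the order is 2.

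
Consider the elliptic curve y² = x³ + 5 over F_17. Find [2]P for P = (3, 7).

(7, 12)

tangent at (3, 7): λ = (3·3² + 0)/(2·7) ≡ 10/14. 14⁻¹ ≡ 11 (mod 17), so λ ≡ 10·11 ≡ 8.
  x = λ² - 3 - 3 = 64 - 6 ≡ 7; y = λ·(3 - 7) - 7 ≡ 12. → (7, 12)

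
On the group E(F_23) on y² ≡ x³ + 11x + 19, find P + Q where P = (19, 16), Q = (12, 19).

(19, 16) + (12, 19). λ = (19 - 16)/(12 - 19) ≡ 3/16 mod 23. 16⁻¹ ≡ 13 (mod 23), so λ ≡ 16.
  x = λ² - 19 - 12 = 256 - 31 ≡ 18; y = λ·(19 - 18) - 16 ≡ 0. → (18, 0)

(18, 0)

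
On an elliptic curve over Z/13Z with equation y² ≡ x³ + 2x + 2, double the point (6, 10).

tangent at (6, 10): λ = (3·6² + 2)/(2·10) ≡ 6/7. 7⁻¹ ≡ 2 (mod 13) since 7·2 = 14 ≡ 1, so λ ≡ 6·2 ≡ 12.
  x = λ² - 6 - 6 = 144 - 12 ≡ 2; y = λ·(6 - 2) - 10 ≡ 12. → (2, 12)

(2, 12)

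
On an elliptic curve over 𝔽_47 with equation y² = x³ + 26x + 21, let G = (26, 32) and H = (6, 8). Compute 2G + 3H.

First 2G:
Repeated addition: build up to 2G.
2G: tangent at (26, 32): λ = (3·26² + 26)/(2·32) ≡ 33/17. 17⁻¹ ≡ 36 (mod 47) since 17·36 = 612 ≡ 1, so λ ≡ 33·36 ≡ 13.
  x = λ² - 26 - 26 = 169 - 52 ≡ 23; y = λ·(26 - 23) - 32 ≡ 7. → (23, 7)
2G = (23, 7).
Next 3H:
Repeated addition: build up to 3H.
2H: tangent at (6, 8): λ = (3·6² + 26)/(2·8) ≡ 40/16. 16⁻¹ ≡ 3 (mod 47), so λ ≡ 40·3 ≡ 26.
  x = λ² - 6 - 6 = 676 - 12 ≡ 6; y = λ·(6 - 6) - 8 ≡ 39. → (6, 39)
3H: (6, 39) + (6, 8): same x and y₁ ≡ -y₂, so the sum is the point at infinity.
3H = the point at infinity.
Finally 2G + 3H:
(23, 7) + the point at infinity = (23, 7) (identity).

(23, 7)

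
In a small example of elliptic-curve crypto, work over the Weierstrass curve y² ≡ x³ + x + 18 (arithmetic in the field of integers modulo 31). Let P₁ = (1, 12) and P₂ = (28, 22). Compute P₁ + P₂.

(16, 10)

(1, 12) + (28, 22). λ = (22 - 12)/(28 - 1) ≡ 10/27 mod 31. 27⁻¹ ≡ 23 (mod 31), so λ ≡ 13.
  x = λ² - 1 - 28 = 169 - 29 ≡ 16; y = λ·(1 - 16) - 12 ≡ 10. → (16, 10)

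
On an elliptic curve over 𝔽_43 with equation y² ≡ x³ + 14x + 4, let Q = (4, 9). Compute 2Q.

tangent at (4, 9): λ = (3·4² + 14)/(2·9) ≡ 19/18. 18⁻¹ ≡ 12 (mod 43) since 18·12 = 216 ≡ 1, so λ ≡ 19·12 ≡ 13.
  x = λ² - 4 - 4 = 169 - 8 ≡ 32; y = λ·(4 - 32) - 9 ≡ 14. → (32, 14)

(32, 14)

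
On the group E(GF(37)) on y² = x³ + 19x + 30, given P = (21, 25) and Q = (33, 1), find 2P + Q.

(18, 5)

First 2P:
Repeated addition: build up to 2P.
2P: tangent at (21, 25): λ = (3·21² + 19)/(2·25) ≡ 10/13. 13⁻¹ ≡ 20 (mod 37), so λ ≡ 10·20 ≡ 15.
  x = λ² - 21 - 21 = 225 - 42 ≡ 35; y = λ·(21 - 35) - 25 ≡ 24. → (35, 24)
2P = (35, 24).
Finally 2P + Q:
(35, 24) + (33, 1). λ = (1 - 24)/(33 - 35) ≡ 14/35 mod 37. 35⁻¹ ≡ 18 (mod 37), so λ ≡ 30.
  x = λ² - 35 - 33 = 900 - 68 ≡ 18; y = λ·(35 - 18) - 24 ≡ 5. → (18, 5)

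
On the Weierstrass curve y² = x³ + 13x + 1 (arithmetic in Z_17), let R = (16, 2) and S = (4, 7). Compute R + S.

(15, 16)

(16, 2) + (4, 7). λ = (7 - 2)/(4 - 16) ≡ 5/5 mod 17. 5⁻¹ ≡ 7 (mod 17), so λ ≡ 1.
  x = λ² - 16 - 4 = 1 - 20 ≡ 15; y = λ·(16 - 15) - 2 ≡ 16. → (15, 16)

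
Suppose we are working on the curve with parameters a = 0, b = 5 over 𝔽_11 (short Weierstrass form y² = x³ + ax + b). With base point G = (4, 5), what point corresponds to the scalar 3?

(4, 6)

Repeated addition: build up to 3G.
2G: tangent at (4, 5): λ = (3·4² + 0)/(2·5) ≡ 4/10. 10⁻¹ ≡ 10 (mod 11), so λ ≡ 4·10 ≡ 7.
  x = λ² - 4 - 4 = 49 - 8 ≡ 8; y = λ·(4 - 8) - 5 ≡ 0. → (8, 0)
3G: (8, 0) + (4, 5). λ = (5 - 0)/(4 - 8) ≡ 5/7 mod 11. 7⁻¹ ≡ 8 (mod 11) since 7·8 = 56 ≡ 1, so λ ≡ 7.
  x = λ² - 8 - 4 = 49 - 12 ≡ 4; y = λ·(8 - 4) - 0 ≡ 6. → (4, 6)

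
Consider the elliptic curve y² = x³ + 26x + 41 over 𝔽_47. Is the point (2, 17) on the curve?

yes

y² = 17² ≡ 7; x³ + 26x + 41 = 101 ≡ 7 (mod 47). 7 = 7.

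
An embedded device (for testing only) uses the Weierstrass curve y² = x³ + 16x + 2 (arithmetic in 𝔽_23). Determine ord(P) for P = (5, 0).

2

2P: (5, 0) + (5, 0): same x and y₁ ≡ -y₂, so the sum is 𝒪.
2P = 𝒪, so the order is 2.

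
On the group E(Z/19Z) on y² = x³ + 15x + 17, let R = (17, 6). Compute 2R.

(15, 8)

tangent at (17, 6): λ = (3·17² + 15)/(2·6) ≡ 8/12. 12⁻¹ ≡ 8 (mod 19), so λ ≡ 8·8 ≡ 7.
  x = λ² - 17 - 17 = 49 - 34 ≡ 15; y = λ·(17 - 15) - 6 ≡ 8. → (15, 8)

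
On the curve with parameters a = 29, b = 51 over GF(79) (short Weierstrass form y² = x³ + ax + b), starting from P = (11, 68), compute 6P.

Double-and-add on 6 = (110)₂. Start with P = (11, 68) for the leading 1-bit.
double: tangent at (11, 68): λ = (3·11² + 29)/(2·68) ≡ 76/57. 57⁻¹ ≡ 61 (mod 79), so λ ≡ 76·61 ≡ 54.
  x = λ² - 11 - 11 = 2916 - 22 ≡ 50; y = λ·(11 - 50) - 68 ≡ 38. → (50, 38)
add P: (50, 38) + (11, 68). λ = (68 - 38)/(11 - 50) ≡ 30/40 mod 79. 40⁻¹ ≡ 2 (mod 79) since 40·2 = 80 ≡ 1, so λ ≡ 60.
  x = λ² - 50 - 11 = 3600 - 61 ≡ 63; y = λ·(50 - 63) - 38 ≡ 51. → (63, 51)
double: tangent at (63, 51): λ = (3·63² + 29)/(2·51) ≡ 7/23. 23⁻¹ ≡ 55 (mod 79) since 23·55 = 1265 ≡ 1, so λ ≡ 7·55 ≡ 69.
  x = λ² - 63 - 63 = 4761 - 126 ≡ 53; y = λ·(63 - 53) - 51 ≡ 7. → (53, 7)

(53, 7)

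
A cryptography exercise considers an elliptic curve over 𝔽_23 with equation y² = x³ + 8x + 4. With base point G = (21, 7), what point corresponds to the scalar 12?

Repeated addition: build up to 12G.
2G: tangent at (21, 7): λ = (3·21² + 8)/(2·7) ≡ 20/14. 14⁻¹ ≡ 5 (mod 23), so λ ≡ 20·5 ≡ 8.
  x = λ² - 21 - 21 = 64 - 42 ≡ 22; y = λ·(21 - 22) - 7 ≡ 8. → (22, 8)
3G: (22, 8) + (21, 7). λ = (7 - 8)/(21 - 22) ≡ 22/22 mod 23. 22⁻¹ ≡ 22 (mod 23) since 22·22 = 484 ≡ 1, so λ ≡ 1.
  x = λ² - 22 - 21 = 1 - 43 ≡ 4; y = λ·(22 - 4) - 8 ≡ 10. → (4, 10)
4G: (4, 10) + (21, 7). λ = (7 - 10)/(21 - 4) ≡ 20/17 mod 23. 17⁻¹ ≡ 19 (mod 23) since 17·19 = 323 ≡ 1, so λ ≡ 12.
  x = λ² - 4 - 21 = 144 - 25 ≡ 4; y = λ·(4 - 4) - 10 ≡ 13. → (4, 13)
5G: (4, 13) + (21, 7). λ = (7 - 13)/(21 - 4) ≡ 17/17 mod 23. 17⁻¹ ≡ 19 (mod 23), so λ ≡ 1.
  x = λ² - 4 - 21 = 1 - 25 ≡ 22; y = λ·(4 - 22) - 13 ≡ 15. → (22, 15)
6G: (22, 15) + (21, 7). λ = (7 - 15)/(21 - 22) ≡ 15/22 mod 23. 22⁻¹ ≡ 22 (mod 23) since 22·22 = 484 ≡ 1, so λ ≡ 8.
  x = λ² - 22 - 21 = 64 - 43 ≡ 21; y = λ·(22 - 21) - 15 ≡ 16. → (21, 16)
7G: (21, 16) + (21, 7): same x and y₁ ≡ -y₂, so the sum is ∞.
8G: ∞ + (21, 7) = (21, 7) (identity).
9G: tangent at (21, 7): λ = (3·21² + 8)/(2·7) ≡ 20/14. 14⁻¹ ≡ 5 (mod 23), so λ ≡ 20·5 ≡ 8.
  x = λ² - 21 - 21 = 64 - 42 ≡ 22; y = λ·(21 - 22) - 7 ≡ 8. → (22, 8)
10G: (22, 8) + (21, 7). λ = (7 - 8)/(21 - 22) ≡ 22/22 mod 23. 22⁻¹ ≡ 22 (mod 23), so λ ≡ 1.
  x = λ² - 22 - 21 = 1 - 43 ≡ 4; y = λ·(22 - 4) - 8 ≡ 10. → (4, 10)
11G: (4, 10) + (21, 7). λ = (7 - 10)/(21 - 4) ≡ 20/17 mod 23. 17⁻¹ ≡ 19 (mod 23) since 17·19 = 323 ≡ 1, so λ ≡ 12.
  x = λ² - 4 - 21 = 144 - 25 ≡ 4; y = λ·(4 - 4) - 10 ≡ 13. → (4, 13)
12G: (4, 13) + (21, 7). λ = (7 - 13)/(21 - 4) ≡ 17/17 mod 23. 17⁻¹ ≡ 19 (mod 23) since 17·19 = 323 ≡ 1, so λ ≡ 1.
  x = λ² - 4 - 21 = 1 - 25 ≡ 22; y = λ·(4 - 22) - 13 ≡ 15. → (22, 15)

(22, 15)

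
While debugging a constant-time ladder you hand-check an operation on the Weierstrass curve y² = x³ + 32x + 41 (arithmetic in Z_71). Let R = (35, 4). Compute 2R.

tangent at (35, 4): λ = (3·35² + 32)/(2·4) ≡ 15/8. 8⁻¹ ≡ 9 (mod 71) since 8·9 = 72 ≡ 1, so λ ≡ 15·9 ≡ 64.
  x = λ² - 35 - 35 = 4096 - 70 ≡ 50; y = λ·(35 - 50) - 4 ≡ 30. → (50, 30)

(50, 30)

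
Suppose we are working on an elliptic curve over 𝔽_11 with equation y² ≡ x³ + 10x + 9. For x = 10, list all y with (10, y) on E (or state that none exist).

x³ + 10x + 9 = 1109 ≡ 9 (mod 11).
Square roots of 9 mod 11: 3 and 8 (since 3² = 9 ≡ 9).

3, 8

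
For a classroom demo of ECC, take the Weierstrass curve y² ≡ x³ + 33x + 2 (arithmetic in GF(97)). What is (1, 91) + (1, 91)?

(7, 24)

tangent at (1, 91): λ = (3·1² + 33)/(2·91) ≡ 36/85. 85⁻¹ ≡ 8 (mod 97) since 85·8 = 680 ≡ 1, so λ ≡ 36·8 ≡ 94.
  x = λ² - 1 - 1 = 8836 - 2 ≡ 7; y = λ·(1 - 7) - 91 ≡ 24. → (7, 24)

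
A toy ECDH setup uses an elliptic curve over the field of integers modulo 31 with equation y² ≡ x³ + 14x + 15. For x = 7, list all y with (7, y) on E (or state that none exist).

none

x³ + 14x + 15 = 456 ≡ 22 (mod 31).
22 is a non-residue mod 31; no y exists.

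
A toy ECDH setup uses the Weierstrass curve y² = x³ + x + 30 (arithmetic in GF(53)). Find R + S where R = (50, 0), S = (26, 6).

(50, 0) + (26, 6). λ = (6 - 0)/(26 - 50) ≡ 6/29 mod 53. 29⁻¹ ≡ 11 (mod 53) since 29·11 = 319 ≡ 1, so λ ≡ 13.
  x = λ² - 50 - 26 = 169 - 76 ≡ 40; y = λ·(50 - 40) - 0 ≡ 24. → (40, 24)

(40, 24)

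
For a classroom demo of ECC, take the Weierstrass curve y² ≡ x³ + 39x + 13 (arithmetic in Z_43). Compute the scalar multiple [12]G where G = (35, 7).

Repeated addition: build up to 12G.
2G: tangent at (35, 7): λ = (3·35² + 39)/(2·7) ≡ 16/14. 14⁻¹ ≡ 40 (mod 43) since 14·40 = 560 ≡ 1, so λ ≡ 16·40 ≡ 38.
  x = λ² - 35 - 35 = 1444 - 70 ≡ 41; y = λ·(35 - 41) - 7 ≡ 23. → (41, 23)
3G: (41, 23) + (35, 7). λ = (7 - 23)/(35 - 41) ≡ 27/37 mod 43. 37⁻¹ ≡ 7 (mod 43) since 37·7 = 259 ≡ 1, so λ ≡ 17.
  x = λ² - 41 - 35 = 289 - 76 ≡ 41; y = λ·(41 - 41) - 23 ≡ 20. → (41, 20)
4G: (41, 20) + (35, 7). λ = (7 - 20)/(35 - 41) ≡ 30/37 mod 43. 37⁻¹ ≡ 7 (mod 43) since 37·7 = 259 ≡ 1, so λ ≡ 38.
  x = λ² - 41 - 35 = 1444 - 76 ≡ 35; y = λ·(41 - 35) - 20 ≡ 36. → (35, 36)
5G: (35, 36) + (35, 7): same x and y₁ ≡ -y₂, so the sum is O.
6G: O + (35, 7) = (35, 7) (identity).
7G: tangent at (35, 7): λ = (3·35² + 39)/(2·7) ≡ 16/14. 14⁻¹ ≡ 40 (mod 43), so λ ≡ 16·40 ≡ 38.
  x = λ² - 35 - 35 = 1444 - 70 ≡ 41; y = λ·(35 - 41) - 7 ≡ 23. → (41, 23)
8G: (41, 23) + (35, 7). λ = (7 - 23)/(35 - 41) ≡ 27/37 mod 43. 37⁻¹ ≡ 7 (mod 43) since 37·7 = 259 ≡ 1, so λ ≡ 17.
  x = λ² - 41 - 35 = 289 - 76 ≡ 41; y = λ·(41 - 41) - 23 ≡ 20. → (41, 20)
9G: (41, 20) + (35, 7). λ = (7 - 20)/(35 - 41) ≡ 30/37 mod 43. 37⁻¹ ≡ 7 (mod 43) since 37·7 = 259 ≡ 1, so λ ≡ 38.
  x = λ² - 41 - 35 = 1444 - 76 ≡ 35; y = λ·(41 - 35) - 20 ≡ 36. → (35, 36)
10G: (35, 36) + (35, 7): same x and y₁ ≡ -y₂, so the sum is O.
11G: O + (35, 7) = (35, 7) (identity).
12G: tangent at (35, 7): λ = (3·35² + 39)/(2·7) ≡ 16/14. 14⁻¹ ≡ 40 (mod 43), so λ ≡ 16·40 ≡ 38.
  x = λ² - 35 - 35 = 1444 - 70 ≡ 41; y = λ·(35 - 41) - 7 ≡ 23. → (41, 23)

(41, 23)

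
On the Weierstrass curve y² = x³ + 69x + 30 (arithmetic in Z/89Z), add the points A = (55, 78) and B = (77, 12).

(55, 11)

(55, 78) + (77, 12). λ = (12 - 78)/(77 - 55) ≡ 23/22 mod 89. 22⁻¹ ≡ 85 (mod 89) since 22·85 = 1870 ≡ 1, so λ ≡ 86.
  x = λ² - 55 - 77 = 7396 - 132 ≡ 55; y = λ·(55 - 55) - 78 ≡ 11. → (55, 11)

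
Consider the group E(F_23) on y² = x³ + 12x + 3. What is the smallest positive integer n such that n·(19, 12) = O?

10

2P: tangent at (19, 12): λ = (3·19² + 12)/(2·12) ≡ 14/1. 1⁻¹ ≡ 1 (mod 23) since 1·1 = 1 ≡ 1, so λ ≡ 14·1 ≡ 14.
  x = λ² - 19 - 19 = 196 - 38 ≡ 20; y = λ·(19 - 20) - 12 ≡ 20. → (20, 20)
3P: (20, 20) + (19, 12). λ = (12 - 20)/(19 - 20) ≡ 15/22 mod 23. 22⁻¹ ≡ 22 (mod 23), so λ ≡ 8.
  x = λ² - 20 - 19 = 64 - 39 ≡ 2; y = λ·(20 - 2) - 20 ≡ 9. → (2, 9)
4P: (2, 9) + (19, 12). λ = (12 - 9)/(19 - 2) ≡ 3/17 mod 23. 17⁻¹ ≡ 19 (mod 23) since 17·19 = 323 ≡ 1, so λ ≡ 11.
  x = λ² - 2 - 19 = 121 - 21 ≡ 8; y = λ·(2 - 8) - 9 ≡ 17. → (8, 17)
5P: (8, 17) + (19, 12). λ = (12 - 17)/(19 - 8) ≡ 18/11 mod 23. 11⁻¹ ≡ 21 (mod 23) since 11·21 = 231 ≡ 1, so λ ≡ 10.
  x = λ² - 8 - 19 = 100 - 27 ≡ 4; y = λ·(8 - 4) - 17 ≡ 0. → (4, 0)
6P: (4, 0) + (19, 12). λ = (12 - 0)/(19 - 4) ≡ 12/15 mod 23. 15⁻¹ ≡ 20 (mod 23) since 15·20 = 300 ≡ 1, so λ ≡ 10.
  x = λ² - 4 - 19 = 100 - 23 ≡ 8; y = λ·(4 - 8) - 0 ≡ 6. → (8, 6)
7P: (8, 6) + (19, 12). λ = (12 - 6)/(19 - 8) ≡ 6/11 mod 23. 11⁻¹ ≡ 21 (mod 23), so λ ≡ 11.
  x = λ² - 8 - 19 = 121 - 27 ≡ 2; y = λ·(8 - 2) - 6 ≡ 14. → (2, 14)
8P: (2, 14) + (19, 12). λ = (12 - 14)/(19 - 2) ≡ 21/17 mod 23. 17⁻¹ ≡ 19 (mod 23), so λ ≡ 8.
  x = λ² - 2 - 19 = 64 - 21 ≡ 20; y = λ·(2 - 20) - 14 ≡ 3. → (20, 3)
9P: (20, 3) + (19, 12). λ = (12 - 3)/(19 - 20) ≡ 9/22 mod 23. 22⁻¹ ≡ 22 (mod 23), so λ ≡ 14.
  x = λ² - 20 - 19 = 196 - 39 ≡ 19; y = λ·(20 - 19) - 3 ≡ 11. → (19, 11)
10P: (19, 11) + (19, 12): same x and y₁ ≡ -y₂, so the sum is O.
10P = O, so the order is 10.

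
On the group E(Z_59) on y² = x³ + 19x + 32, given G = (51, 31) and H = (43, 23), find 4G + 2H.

First 4G:
Double-and-add on 4 = (100)₂. Start with G = (51, 31) for the leading 1-bit.
double: tangent at (51, 31): λ = (3·51² + 19)/(2·31) ≡ 34/3. 3⁻¹ ≡ 20 (mod 59), so λ ≡ 34·20 ≡ 31.
  x = λ² - 51 - 51 = 961 - 102 ≡ 33; y = λ·(51 - 33) - 31 ≡ 55. → (33, 55)
double: tangent at (33, 55): λ = (3·33² + 19)/(2·55) ≡ 41/51. 51⁻¹ ≡ 22 (mod 59) since 51·22 = 1122 ≡ 1, so λ ≡ 41·22 ≡ 17.
  x = λ² - 33 - 33 = 289 - 66 ≡ 46; y = λ·(33 - 46) - 55 ≡ 19. → (46, 19)
4G = (46, 19).
Next 2H:
Repeated addition: build up to 2H.
2H: tangent at (43, 23): λ = (3·43² + 19)/(2·23) ≡ 20/46. 46⁻¹ ≡ 9 (mod 59) since 46·9 = 414 ≡ 1, so λ ≡ 20·9 ≡ 3.
  x = λ² - 43 - 43 = 9 - 86 ≡ 41; y = λ·(43 - 41) - 23 ≡ 42. → (41, 42)
2H = (41, 42).
Finally 4G + 2H:
(46, 19) + (41, 42). λ = (42 - 19)/(41 - 46) ≡ 23/54 mod 59. 54⁻¹ ≡ 47 (mod 59), so λ ≡ 19.
  x = λ² - 46 - 41 = 361 - 87 ≡ 38; y = λ·(46 - 38) - 19 ≡ 15. → (38, 15)

(38, 15)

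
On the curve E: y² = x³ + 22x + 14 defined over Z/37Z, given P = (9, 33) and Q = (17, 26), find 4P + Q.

First 4P:
Double-and-add on 4 = (100)₂. Start with P = (9, 33) for the leading 1-bit.
double: tangent at (9, 33): λ = (3·9² + 22)/(2·33) ≡ 6/29. 29⁻¹ ≡ 23 (mod 37), so λ ≡ 6·23 ≡ 27.
  x = λ² - 9 - 9 = 729 - 18 ≡ 8; y = λ·(9 - 8) - 33 ≡ 31. → (8, 31)
double: tangent at (8, 31): λ = (3·8² + 22)/(2·31) ≡ 29/25. 25⁻¹ ≡ 3 (mod 37), so λ ≡ 29·3 ≡ 13.
  x = λ² - 8 - 8 = 169 - 16 ≡ 5; y = λ·(8 - 5) - 31 ≡ 8. → (5, 8)
4P = (5, 8).
Finally 4P + Q:
(5, 8) + (17, 26). λ = (26 - 8)/(17 - 5) ≡ 18/12 mod 37. 12⁻¹ ≡ 34 (mod 37) since 12·34 = 408 ≡ 1, so λ ≡ 20.
  x = λ² - 5 - 17 = 400 - 22 ≡ 8; y = λ·(5 - 8) - 8 ≡ 6. → (8, 6)

(8, 6)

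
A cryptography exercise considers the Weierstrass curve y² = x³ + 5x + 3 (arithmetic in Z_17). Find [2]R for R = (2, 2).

(13, 15)

tangent at (2, 2): λ = (3·2² + 5)/(2·2) ≡ 0/4. 4⁻¹ ≡ 13 (mod 17), so λ ≡ 0·13 ≡ 0.
  x = λ² - 2 - 2 = 0 - 4 ≡ 13; y = λ·(2 - 13) - 2 ≡ 15. → (13, 15)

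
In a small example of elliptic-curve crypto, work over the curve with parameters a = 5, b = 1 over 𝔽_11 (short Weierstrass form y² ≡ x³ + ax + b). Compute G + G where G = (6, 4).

(0, 1)

tangent at (6, 4): λ = (3·6² + 5)/(2·4) ≡ 3/8. 8⁻¹ ≡ 7 (mod 11) since 8·7 = 56 ≡ 1, so λ ≡ 3·7 ≡ 10.
  x = λ² - 6 - 6 = 100 - 12 ≡ 0; y = λ·(6 - 0) - 4 ≡ 1. → (0, 1)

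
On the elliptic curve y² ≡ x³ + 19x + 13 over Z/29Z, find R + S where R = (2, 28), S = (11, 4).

(7, 24)

(2, 28) + (11, 4). λ = (4 - 28)/(11 - 2) ≡ 5/9 mod 29. 9⁻¹ ≡ 13 (mod 29), so λ ≡ 7.
  x = λ² - 2 - 11 = 49 - 13 ≡ 7; y = λ·(2 - 7) - 28 ≡ 24. → (7, 24)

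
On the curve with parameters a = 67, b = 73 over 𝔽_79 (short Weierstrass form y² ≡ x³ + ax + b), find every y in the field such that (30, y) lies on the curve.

13, 66

x³ + 67x + 73 = 29083 ≡ 11 (mod 79).
Square roots of 11 mod 79: 13 and 66 (since 13² = 169 ≡ 11).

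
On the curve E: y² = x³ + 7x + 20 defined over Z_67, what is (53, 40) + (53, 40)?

(26, 31)

tangent at (53, 40): λ = (3·53² + 7)/(2·40) ≡ 59/13. 13⁻¹ ≡ 31 (mod 67), so λ ≡ 59·31 ≡ 20.
  x = λ² - 53 - 53 = 400 - 106 ≡ 26; y = λ·(53 - 26) - 40 ≡ 31. → (26, 31)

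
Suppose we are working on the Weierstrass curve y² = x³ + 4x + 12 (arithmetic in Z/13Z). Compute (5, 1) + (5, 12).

O

The two points share x = 5 and their y-coordinates satisfy 1 + 12 ≡ 0 (mod 13), so they are inverses. Their sum is ∞.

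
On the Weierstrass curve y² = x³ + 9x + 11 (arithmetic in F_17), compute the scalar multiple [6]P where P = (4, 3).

(16, 1)

Repeated addition: build up to 6P.
2P: tangent at (4, 3): λ = (3·4² + 9)/(2·3) ≡ 6/6. 6⁻¹ ≡ 3 (mod 17) since 6·3 = 18 ≡ 1, so λ ≡ 6·3 ≡ 1.
  x = λ² - 4 - 4 = 1 - 8 ≡ 10; y = λ·(4 - 10) - 3 ≡ 8. → (10, 8)
3P: (10, 8) + (4, 3). λ = (3 - 8)/(4 - 10) ≡ 12/11 mod 17. 11⁻¹ ≡ 14 (mod 17), so λ ≡ 15.
  x = λ² - 10 - 4 = 225 - 14 ≡ 7; y = λ·(10 - 7) - 8 ≡ 3. → (7, 3)
4P: (7, 3) + (4, 3). λ = (3 - 3)/(4 - 7) ≡ 0/14 mod 17. 14⁻¹ ≡ 11 (mod 17), so λ ≡ 0.
  x = λ² - 7 - 4 = 0 - 11 ≡ 6; y = λ·(7 - 6) - 3 ≡ 14. → (6, 14)
5P: (6, 14) + (4, 3). λ = (3 - 14)/(4 - 6) ≡ 6/15 mod 17. 15⁻¹ ≡ 8 (mod 17), so λ ≡ 14.
  x = λ² - 6 - 4 = 196 - 10 ≡ 16; y = λ·(6 - 16) - 14 ≡ 16. → (16, 16)
6P: (16, 16) + (4, 3). λ = (3 - 16)/(4 - 16) ≡ 4/5 mod 17. 5⁻¹ ≡ 7 (mod 17), so λ ≡ 11.
  x = λ² - 16 - 4 = 121 - 20 ≡ 16; y = λ·(16 - 16) - 16 ≡ 1. → (16, 1)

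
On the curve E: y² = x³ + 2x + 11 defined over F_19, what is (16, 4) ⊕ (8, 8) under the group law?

(0, 7)

(16, 4) + (8, 8). λ = (8 - 4)/(8 - 16) ≡ 4/11 mod 19. 11⁻¹ ≡ 7 (mod 19), so λ ≡ 9.
  x = λ² - 16 - 8 = 81 - 24 ≡ 0; y = λ·(16 - 0) - 4 ≡ 7. → (0, 7)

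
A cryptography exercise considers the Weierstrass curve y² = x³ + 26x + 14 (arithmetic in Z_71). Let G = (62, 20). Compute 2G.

(37, 15)

tangent at (62, 20): λ = (3·62² + 26)/(2·20) ≡ 56/40. 40⁻¹ ≡ 16 (mod 71), so λ ≡ 56·16 ≡ 44.
  x = λ² - 62 - 62 = 1936 - 124 ≡ 37; y = λ·(62 - 37) - 20 ≡ 15. → (37, 15)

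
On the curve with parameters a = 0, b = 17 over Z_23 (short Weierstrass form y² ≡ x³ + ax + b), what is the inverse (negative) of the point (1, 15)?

(1, 8)

-(1, 15) = (1, -15 mod 23) = (1, 8).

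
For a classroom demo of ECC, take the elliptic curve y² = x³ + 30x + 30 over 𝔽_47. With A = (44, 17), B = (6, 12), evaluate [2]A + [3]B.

(44, 17)

First 2A:
Repeated addition: build up to 2A.
2A: tangent at (44, 17): λ = (3·44² + 30)/(2·17) ≡ 10/34. 34⁻¹ ≡ 18 (mod 47) since 34·18 = 612 ≡ 1, so λ ≡ 10·18 ≡ 39.
  x = λ² - 44 - 44 = 1521 - 88 ≡ 23; y = λ·(44 - 23) - 17 ≡ 3. → (23, 3)
2A = (23, 3).
Next 3B:
Repeated addition: build up to 3B.
2B: tangent at (6, 12): λ = (3·6² + 30)/(2·12) ≡ 44/24. 24⁻¹ ≡ 2 (mod 47) since 24·2 = 48 ≡ 1, so λ ≡ 44·2 ≡ 41.
  x = λ² - 6 - 6 = 1681 - 12 ≡ 24; y = λ·(6 - 24) - 12 ≡ 2. → (24, 2)
3B: (24, 2) + (6, 12). λ = (12 - 2)/(6 - 24) ≡ 10/29 mod 47. 29⁻¹ ≡ 13 (mod 47) since 29·13 = 377 ≡ 1, so λ ≡ 36.
  x = λ² - 24 - 6 = 1296 - 30 ≡ 44; y = λ·(24 - 44) - 2 ≡ 30. → (44, 30)
3B = (44, 30).
Finally 2A + 3B:
(23, 3) + (44, 30). λ = (30 - 3)/(44 - 23) ≡ 27/21 mod 47. 21⁻¹ ≡ 9 (mod 47) since 21·9 = 189 ≡ 1, so λ ≡ 8.
  x = λ² - 23 - 44 = 64 - 67 ≡ 44; y = λ·(23 - 44) - 3 ≡ 17. → (44, 17)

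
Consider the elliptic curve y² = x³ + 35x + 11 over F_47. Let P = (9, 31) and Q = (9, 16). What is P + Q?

The two points share x = 9 and their y-coordinates satisfy 31 + 16 ≡ 0 (mod 47), so they are inverses. Their sum is O.

O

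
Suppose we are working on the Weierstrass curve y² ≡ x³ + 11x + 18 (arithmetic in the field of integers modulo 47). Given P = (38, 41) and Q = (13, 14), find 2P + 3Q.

First 2P:
Repeated addition: build up to 2P.
2P: tangent at (38, 41): λ = (3·38² + 11)/(2·41) ≡ 19/35. 35⁻¹ ≡ 43 (mod 47), so λ ≡ 19·43 ≡ 18.
  x = λ² - 38 - 38 = 324 - 76 ≡ 13; y = λ·(38 - 13) - 41 ≡ 33. → (13, 33)
2P = (13, 33).
Next 3Q:
Repeated addition: build up to 3Q.
2Q: tangent at (13, 14): λ = (3·13² + 11)/(2·14) ≡ 1/28. 28⁻¹ ≡ 42 (mod 47) since 28·42 = 1176 ≡ 1, so λ ≡ 1·42 ≡ 42.
  x = λ² - 13 - 13 = 1764 - 26 ≡ 46; y = λ·(13 - 46) - 14 ≡ 10. → (46, 10)
3Q: (46, 10) + (13, 14). λ = (14 - 10)/(13 - 46) ≡ 4/14 mod 47. 14⁻¹ ≡ 37 (mod 47), so λ ≡ 7.
  x = λ² - 46 - 13 = 49 - 59 ≡ 37; y = λ·(46 - 37) - 10 ≡ 6. → (37, 6)
3Q = (37, 6).
Finally 2P + 3Q:
(13, 33) + (37, 6). λ = (6 - 33)/(37 - 13) ≡ 20/24 mod 47. 24⁻¹ ≡ 2 (mod 47) since 24·2 = 48 ≡ 1, so λ ≡ 40.
  x = λ² - 13 - 37 = 1600 - 50 ≡ 46; y = λ·(13 - 46) - 33 ≡ 10. → (46, 10)

(46, 10)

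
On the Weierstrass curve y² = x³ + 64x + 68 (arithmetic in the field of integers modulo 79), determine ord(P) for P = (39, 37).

7

2P: tangent at (39, 37): λ = (3·39² + 64)/(2·37) ≡ 45/74. 74⁻¹ ≡ 63 (mod 79), so λ ≡ 45·63 ≡ 70.
  x = λ² - 39 - 39 = 4900 - 78 ≡ 3; y = λ·(39 - 3) - 37 ≡ 34. → (3, 34)
3P: (3, 34) + (39, 37). λ = (37 - 34)/(39 - 3) ≡ 3/36 mod 79. 36⁻¹ ≡ 11 (mod 79), so λ ≡ 33.
  x = λ² - 3 - 39 = 1089 - 42 ≡ 20; y = λ·(3 - 20) - 34 ≡ 37. → (20, 37)
4P: (20, 37) + (39, 37). λ = (37 - 37)/(39 - 20) ≡ 0/19 mod 79. 19⁻¹ ≡ 25 (mod 79), so λ ≡ 0.
  x = λ² - 20 - 39 = 0 - 59 ≡ 20; y = λ·(20 - 20) - 37 ≡ 42. → (20, 42)
5P: (20, 42) + (39, 37). λ = (37 - 42)/(39 - 20) ≡ 74/19 mod 79. 19⁻¹ ≡ 25 (mod 79) since 19·25 = 475 ≡ 1, so λ ≡ 33.
  x = λ² - 20 - 39 = 1089 - 59 ≡ 3; y = λ·(20 - 3) - 42 ≡ 45. → (3, 45)
6P: (3, 45) + (39, 37). λ = (37 - 45)/(39 - 3) ≡ 71/36 mod 79. 36⁻¹ ≡ 11 (mod 79) since 36·11 = 396 ≡ 1, so λ ≡ 70.
  x = λ² - 3 - 39 = 4900 - 42 ≡ 39; y = λ·(3 - 39) - 45 ≡ 42. → (39, 42)
7P: (39, 42) + (39, 37): same x and y₁ ≡ -y₂, so the sum is the point at infinity.
7P = the point at infinity, so the order is 7.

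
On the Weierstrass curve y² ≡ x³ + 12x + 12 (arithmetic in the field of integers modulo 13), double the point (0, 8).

(3, 6)

tangent at (0, 8): λ = (3·0² + 12)/(2·8) ≡ 12/3. 3⁻¹ ≡ 9 (mod 13) since 3·9 = 27 ≡ 1, so λ ≡ 12·9 ≡ 4.
  x = λ² - 0 - 0 = 16 - 0 ≡ 3; y = λ·(0 - 3) - 8 ≡ 6. → (3, 6)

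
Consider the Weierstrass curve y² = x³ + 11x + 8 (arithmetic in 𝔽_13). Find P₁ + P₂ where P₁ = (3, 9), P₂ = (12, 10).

(3, 9) + (12, 10). λ = (10 - 9)/(12 - 3) ≡ 1/9 mod 13. 9⁻¹ ≡ 3 (mod 13), so λ ≡ 3.
  x = λ² - 3 - 12 = 9 - 15 ≡ 7; y = λ·(3 - 7) - 9 ≡ 5. → (7, 5)

(7, 5)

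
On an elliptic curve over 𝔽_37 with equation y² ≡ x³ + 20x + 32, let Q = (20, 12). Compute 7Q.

Repeated addition: build up to 7Q.
2Q: tangent at (20, 12): λ = (3·20² + 20)/(2·12) ≡ 36/24. 24⁻¹ ≡ 17 (mod 37), so λ ≡ 36·17 ≡ 20.
  x = λ² - 20 - 20 = 400 - 40 ≡ 27; y = λ·(20 - 27) - 12 ≡ 33. → (27, 33)
3Q: (27, 33) + (20, 12). λ = (12 - 33)/(20 - 27) ≡ 16/30 mod 37. 30⁻¹ ≡ 21 (mod 37), so λ ≡ 3.
  x = λ² - 27 - 20 = 9 - 47 ≡ 36; y = λ·(27 - 36) - 33 ≡ 14. → (36, 14)
4Q: (36, 14) + (20, 12). λ = (12 - 14)/(20 - 36) ≡ 35/21 mod 37. 21⁻¹ ≡ 30 (mod 37), so λ ≡ 14.
  x = λ² - 36 - 20 = 196 - 56 ≡ 29; y = λ·(36 - 29) - 14 ≡ 10. → (29, 10)
5Q: (29, 10) + (20, 12). λ = (12 - 10)/(20 - 29) ≡ 2/28 mod 37. 28⁻¹ ≡ 4 (mod 37), so λ ≡ 8.
  x = λ² - 29 - 20 = 64 - 49 ≡ 15; y = λ·(29 - 15) - 10 ≡ 28. → (15, 28)
6Q: (15, 28) + (20, 12). λ = (12 - 28)/(20 - 15) ≡ 21/5 mod 37. 5⁻¹ ≡ 15 (mod 37) since 5·15 = 75 ≡ 1, so λ ≡ 19.
  x = λ² - 15 - 20 = 361 - 35 ≡ 30; y = λ·(15 - 30) - 28 ≡ 20. → (30, 20)
7Q: (30, 20) + (20, 12). λ = (12 - 20)/(20 - 30) ≡ 29/27 mod 37. 27⁻¹ ≡ 11 (mod 37) since 27·11 = 297 ≡ 1, so λ ≡ 23.
  x = λ² - 30 - 20 = 529 - 50 ≡ 35; y = λ·(30 - 35) - 20 ≡ 13. → (35, 13)

(35, 13)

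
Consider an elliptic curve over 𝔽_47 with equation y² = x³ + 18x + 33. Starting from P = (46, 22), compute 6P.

Double-and-add on 6 = (110)₂. Start with P = (46, 22) for the leading 1-bit.
double: tangent at (46, 22): λ = (3·46² + 18)/(2·22) ≡ 21/44. 44⁻¹ ≡ 31 (mod 47) since 44·31 = 1364 ≡ 1, so λ ≡ 21·31 ≡ 40.
  x = λ² - 46 - 46 = 1600 - 92 ≡ 4; y = λ·(46 - 4) - 22 ≡ 13. → (4, 13)
add P: (4, 13) + (46, 22). λ = (22 - 13)/(46 - 4) ≡ 9/42 mod 47. 42⁻¹ ≡ 28 (mod 47) since 42·28 = 1176 ≡ 1, so λ ≡ 17.
  x = λ² - 4 - 46 = 289 - 50 ≡ 4; y = λ·(4 - 4) - 13 ≡ 34. → (4, 34)
double: tangent at (4, 34): λ = (3·4² + 18)/(2·34) ≡ 19/21. 21⁻¹ ≡ 9 (mod 47), so λ ≡ 19·9 ≡ 30.
  x = λ² - 4 - 4 = 900 - 8 ≡ 46; y = λ·(4 - 46) - 34 ≡ 22. → (46, 22)

(46, 22)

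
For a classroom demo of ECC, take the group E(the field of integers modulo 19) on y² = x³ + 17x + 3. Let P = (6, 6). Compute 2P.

(18, 2)

tangent at (6, 6): λ = (3·6² + 17)/(2·6) ≡ 11/12. 12⁻¹ ≡ 8 (mod 19), so λ ≡ 11·8 ≡ 12.
  x = λ² - 6 - 6 = 144 - 12 ≡ 18; y = λ·(6 - 18) - 6 ≡ 2. → (18, 2)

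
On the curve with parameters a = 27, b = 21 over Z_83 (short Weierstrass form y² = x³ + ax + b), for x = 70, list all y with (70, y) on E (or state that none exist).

x³ + 27x + 21 = 344911 ≡ 46 (mod 83).
46 is a non-residue mod 83; no y exists.

none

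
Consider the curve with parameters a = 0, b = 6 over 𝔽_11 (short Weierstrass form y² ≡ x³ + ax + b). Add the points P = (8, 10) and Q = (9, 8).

(9, 3)

(8, 10) + (9, 8). λ = (8 - 10)/(9 - 8) ≡ 9/1 mod 11. 1⁻¹ ≡ 1 (mod 11) since 1·1 = 1 ≡ 1, so λ ≡ 9.
  x = λ² - 8 - 9 = 81 - 17 ≡ 9; y = λ·(8 - 9) - 10 ≡ 3. → (9, 3)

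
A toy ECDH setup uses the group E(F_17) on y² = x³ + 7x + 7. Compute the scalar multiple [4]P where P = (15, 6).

O

Repeated addition: build up to 4P.
2P: tangent at (15, 6): λ = (3·15² + 7)/(2·6) ≡ 2/12. 12⁻¹ ≡ 10 (mod 17), so λ ≡ 2·10 ≡ 3.
  x = λ² - 15 - 15 = 9 - 30 ≡ 13; y = λ·(15 - 13) - 6 ≡ 0. → (13, 0)
3P: (13, 0) + (15, 6). λ = (6 - 0)/(15 - 13) ≡ 6/2 mod 17. 2⁻¹ ≡ 9 (mod 17), so λ ≡ 3.
  x = λ² - 13 - 15 = 9 - 28 ≡ 15; y = λ·(13 - 15) - 0 ≡ 11. → (15, 11)
4P: (15, 11) + (15, 6): same x and y₁ ≡ -y₂, so the sum is the point at infinity.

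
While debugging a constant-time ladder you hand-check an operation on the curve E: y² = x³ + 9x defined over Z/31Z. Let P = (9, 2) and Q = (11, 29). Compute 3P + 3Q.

(24, 20)

First 3P:
Repeated addition: build up to 3P.
2P: tangent at (9, 2): λ = (3·9² + 9)/(2·2) ≡ 4/4. 4⁻¹ ≡ 8 (mod 31) since 4·8 = 32 ≡ 1, so λ ≡ 4·8 ≡ 1.
  x = λ² - 9 - 9 = 1 - 18 ≡ 14; y = λ·(9 - 14) - 2 ≡ 24. → (14, 24)
3P: (14, 24) + (9, 2). λ = (2 - 24)/(9 - 14) ≡ 9/26 mod 31. 26⁻¹ ≡ 6 (mod 31), so λ ≡ 23.
  x = λ² - 14 - 9 = 529 - 23 ≡ 10; y = λ·(14 - 10) - 24 ≡ 6. → (10, 6)
3P = (10, 6).
Next 3Q:
Repeated addition: build up to 3Q.
2Q: tangent at (11, 29): λ = (3·11² + 9)/(2·29) ≡ 0/27. 27⁻¹ ≡ 23 (mod 31), so λ ≡ 0·23 ≡ 0.
  x = λ² - 11 - 11 = 0 - 22 ≡ 9; y = λ·(11 - 9) - 29 ≡ 2. → (9, 2)
3Q: (9, 2) + (11, 29). λ = (29 - 2)/(11 - 9) ≡ 27/2 mod 31. 2⁻¹ ≡ 16 (mod 31) since 2·16 = 32 ≡ 1, so λ ≡ 29.
  x = λ² - 9 - 11 = 841 - 20 ≡ 15; y = λ·(9 - 15) - 2 ≡ 10. → (15, 10)
3Q = (15, 10).
Finally 3P + 3Q:
(10, 6) + (15, 10). λ = (10 - 6)/(15 - 10) ≡ 4/5 mod 31. 5⁻¹ ≡ 25 (mod 31) since 5·25 = 125 ≡ 1, so λ ≡ 7.
  x = λ² - 10 - 15 = 49 - 25 ≡ 24; y = λ·(10 - 24) - 6 ≡ 20. → (24, 20)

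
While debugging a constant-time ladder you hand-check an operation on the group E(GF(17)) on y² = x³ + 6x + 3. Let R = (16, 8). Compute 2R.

(15, 0)

tangent at (16, 8): λ = (3·16² + 6)/(2·8) ≡ 9/16. 16⁻¹ ≡ 16 (mod 17), so λ ≡ 9·16 ≡ 8.
  x = λ² - 16 - 16 = 64 - 32 ≡ 15; y = λ·(16 - 15) - 8 ≡ 0. → (15, 0)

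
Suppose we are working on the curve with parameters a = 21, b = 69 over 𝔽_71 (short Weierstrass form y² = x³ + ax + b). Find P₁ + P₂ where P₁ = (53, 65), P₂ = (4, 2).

(20, 18)

(53, 65) + (4, 2). λ = (2 - 65)/(4 - 53) ≡ 8/22 mod 71. 22⁻¹ ≡ 42 (mod 71) since 22·42 = 924 ≡ 1, so λ ≡ 52.
  x = λ² - 53 - 4 = 2704 - 57 ≡ 20; y = λ·(53 - 20) - 65 ≡ 18. → (20, 18)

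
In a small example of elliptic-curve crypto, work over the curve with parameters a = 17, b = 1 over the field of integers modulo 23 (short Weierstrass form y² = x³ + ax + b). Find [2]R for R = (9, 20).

(7, 16)

tangent at (9, 20): λ = (3·9² + 17)/(2·20) ≡ 7/17. 17⁻¹ ≡ 19 (mod 23) since 17·19 = 323 ≡ 1, so λ ≡ 7·19 ≡ 18.
  x = λ² - 9 - 9 = 324 - 18 ≡ 7; y = λ·(9 - 7) - 20 ≡ 16. → (7, 16)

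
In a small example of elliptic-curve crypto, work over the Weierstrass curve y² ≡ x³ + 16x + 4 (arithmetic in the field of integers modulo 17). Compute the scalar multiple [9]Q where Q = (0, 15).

(7, 0)

Double-and-add on 9 = (1001)₂. Start with Q = (0, 15) for the leading 1-bit.
double: tangent at (0, 15): λ = (3·0² + 16)/(2·15) ≡ 16/13. 13⁻¹ ≡ 4 (mod 17) since 13·4 = 52 ≡ 1, so λ ≡ 16·4 ≡ 13.
  x = λ² - 0 - 0 = 169 - 0 ≡ 16; y = λ·(0 - 16) - 15 ≡ 15. → (16, 15)
double: tangent at (16, 15): λ = (3·16² + 16)/(2·15) ≡ 2/13. 13⁻¹ ≡ 4 (mod 17) since 13·4 = 52 ≡ 1, so λ ≡ 2·4 ≡ 8.
  x = λ² - 16 - 16 = 64 - 32 ≡ 15; y = λ·(16 - 15) - 15 ≡ 10. → (15, 10)
double: tangent at (15, 10): λ = (3·15² + 16)/(2·10) ≡ 11/3. 3⁻¹ ≡ 6 (mod 17), so λ ≡ 11·6 ≡ 15.
  x = λ² - 15 - 15 = 225 - 30 ≡ 8; y = λ·(15 - 8) - 10 ≡ 10. → (8, 10)
add Q: (8, 10) + (0, 15). λ = (15 - 10)/(0 - 8) ≡ 5/9 mod 17. 9⁻¹ ≡ 2 (mod 17) since 9·2 = 18 ≡ 1, so λ ≡ 10.
  x = λ² - 8 - 0 = 100 - 8 ≡ 7; y = λ·(8 - 7) - 10 ≡ 0. → (7, 0)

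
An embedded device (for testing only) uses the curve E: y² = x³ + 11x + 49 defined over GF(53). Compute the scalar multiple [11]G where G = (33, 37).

Repeated addition: build up to 11G.
2G: tangent at (33, 37): λ = (3·33² + 11)/(2·37) ≡ 45/21. 21⁻¹ ≡ 48 (mod 53) since 21·48 = 1008 ≡ 1, so λ ≡ 45·48 ≡ 40.
  x = λ² - 33 - 33 = 1600 - 66 ≡ 50; y = λ·(33 - 50) - 37 ≡ 25. → (50, 25)
3G: (50, 25) + (33, 37). λ = (37 - 25)/(33 - 50) ≡ 12/36 mod 53. 36⁻¹ ≡ 28 (mod 53), so λ ≡ 18.
  x = λ² - 50 - 33 = 324 - 83 ≡ 29; y = λ·(50 - 29) - 25 ≡ 35. → (29, 35)
4G: (29, 35) + (33, 37). λ = (37 - 35)/(33 - 29) ≡ 2/4 mod 53. 4⁻¹ ≡ 40 (mod 53) since 4·40 = 160 ≡ 1, so λ ≡ 27.
  x = λ² - 29 - 33 = 729 - 62 ≡ 31; y = λ·(29 - 31) - 35 ≡ 17. → (31, 17)
5G: (31, 17) + (33, 37). λ = (37 - 17)/(33 - 31) ≡ 20/2 mod 53. 2⁻¹ ≡ 27 (mod 53), so λ ≡ 10.
  x = λ² - 31 - 33 = 100 - 64 ≡ 36; y = λ·(31 - 36) - 17 ≡ 39. → (36, 39)
6G: (36, 39) + (33, 37). λ = (37 - 39)/(33 - 36) ≡ 51/50 mod 53. 50⁻¹ ≡ 35 (mod 53), so λ ≡ 36.
  x = λ² - 36 - 33 = 1296 - 69 ≡ 8; y = λ·(36 - 8) - 39 ≡ 15. → (8, 15)
7G: (8, 15) + (33, 37). λ = (37 - 15)/(33 - 8) ≡ 22/25 mod 53. 25⁻¹ ≡ 17 (mod 53) since 25·17 = 425 ≡ 1, so λ ≡ 3.
  x = λ² - 8 - 33 = 9 - 41 ≡ 21; y = λ·(8 - 21) - 15 ≡ 52. → (21, 52)
8G: (21, 52) + (33, 37). λ = (37 - 52)/(33 - 21) ≡ 38/12 mod 53. 12⁻¹ ≡ 31 (mod 53) since 12·31 = 372 ≡ 1, so λ ≡ 12.
  x = λ² - 21 - 33 = 144 - 54 ≡ 37; y = λ·(21 - 37) - 52 ≡ 21. → (37, 21)
9G: (37, 21) + (33, 37). λ = (37 - 21)/(33 - 37) ≡ 16/49 mod 53. 49⁻¹ ≡ 13 (mod 53) since 49·13 = 637 ≡ 1, so λ ≡ 49.
  x = λ² - 37 - 33 = 2401 - 70 ≡ 52; y = λ·(37 - 52) - 21 ≡ 39. → (52, 39)
10G: (52, 39) + (33, 37). λ = (37 - 39)/(33 - 52) ≡ 51/34 mod 53. 34⁻¹ ≡ 39 (mod 53) since 34·39 = 1326 ≡ 1, so λ ≡ 28.
  x = λ² - 52 - 33 = 784 - 85 ≡ 10; y = λ·(52 - 10) - 39 ≡ 24. → (10, 24)
11G: (10, 24) + (33, 37). λ = (37 - 24)/(33 - 10) ≡ 13/23 mod 53. 23⁻¹ ≡ 30 (mod 53) since 23·30 = 690 ≡ 1, so λ ≡ 19.
  x = λ² - 10 - 33 = 361 - 43 ≡ 0; y = λ·(10 - 0) - 24 ≡ 7. → (0, 7)

(0, 7)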